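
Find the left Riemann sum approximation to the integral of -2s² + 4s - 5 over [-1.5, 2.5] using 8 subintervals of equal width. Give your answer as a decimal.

Δs = (2.5 − (-1.5))/8 = 0.5.
Left endpoints: -1.5, -1, -0.5, 0, 0.5, 1, 1.5, 2.
f(-1.5) = -15.5, f(-1) = -11, f(-0.5) = -7.5, f(0) = -5, f(0.5) = -3.5, f(1) = -3, f(1.5) = -3.5, f(2) = -5.
Sum = Δs · [f(-1.5) + f(-1) + f(-0.5) + ...].
Sum = -27.

-27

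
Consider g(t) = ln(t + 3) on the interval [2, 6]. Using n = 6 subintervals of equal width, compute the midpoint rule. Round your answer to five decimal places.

Δt = (6 − 2)/6 = 2/3.
Midpoints: 7/3, 3, 11/3, 13/3, 5, 17/3.
g(7/3) ≈ 1.67398, g(3) ≈ 1.79176, g(11/3) ≈ 1.89712, g(13/3) ≈ 1.99243, g(5) ≈ 2.07944, g(17/3) ≈ 2.15948.
Sum = Δt · [g(7/3) + g(3) + g(11/3) + ...].
Sum ≈ 7.72947.

7.72947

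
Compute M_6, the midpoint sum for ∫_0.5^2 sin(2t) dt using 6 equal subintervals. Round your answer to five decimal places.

0.60324

Δt = (2 − 0.5)/6 = 0.25.
Midpoints: 0.625, 0.875, 1.125, 1.375, 1.625, 1.875.
f(0.625) ≈ 0.94898, f(0.875) ≈ 0.98399, f(1.125) ≈ 0.77807, f(1.375) ≈ 0.38166, f(1.625) ≈ -0.10820, f(1.875) ≈ -0.57156.
Sum = Δt · [f(0.625) + f(0.875) + f(1.125) + ...].
Sum ≈ 0.60324.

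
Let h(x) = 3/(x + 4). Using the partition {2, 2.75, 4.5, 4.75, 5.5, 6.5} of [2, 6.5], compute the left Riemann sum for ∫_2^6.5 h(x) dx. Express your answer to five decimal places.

Subinterval widths: 0.75, 1.75, 0.25, 0.75, 1.
Left endpoints: 2, 2.75, 4.5, 4.75, 5.5.
h(2) = 0.5, h(2.75) = 4/9, h(4.5) = 6/17, h(4.75) = 12/35, h(5.5) = 6/19.
Sum = Σ Δx_i · h(x_i).
Sum ≈ 1.81395.

1.81395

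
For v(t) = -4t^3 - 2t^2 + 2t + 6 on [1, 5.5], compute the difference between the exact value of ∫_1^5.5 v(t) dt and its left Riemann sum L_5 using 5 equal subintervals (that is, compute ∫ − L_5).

Exact integral: ∫_1^5.5 v(t) dt = -968.0625.
L_5 = -673.02.
Error = -968.0625 − (-673.02) = -295.0425.

-295.0425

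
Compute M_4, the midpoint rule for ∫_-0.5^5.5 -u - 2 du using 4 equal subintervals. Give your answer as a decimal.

-27

Δu = (5.5 − (-0.5))/4 = 1.5.
Midpoints: 0.25, 1.75, 3.25, 4.75.
f(0.25) = -2.25, f(1.75) = -3.75, f(3.25) = -5.25, f(4.75) = -6.75.
Sum = Δu · [f(0.25) + f(1.75) + f(3.25) + f(4.75)].
Sum = -27.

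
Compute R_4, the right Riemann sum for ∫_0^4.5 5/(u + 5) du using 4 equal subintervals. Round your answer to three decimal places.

2.958

Δu = (4.5 − 0)/4 = 1.125.
Right endpoints: 1.125, 2.25, 3.375, 4.5.
f(1.125) = 40/49, f(2.25) = 20/29, f(3.375) = 40/67, f(4.5) = 10/19.
Sum = Δu · [f(1.125) + f(2.25) + f(3.375) + f(4.5)].
Sum ≈ 2.958.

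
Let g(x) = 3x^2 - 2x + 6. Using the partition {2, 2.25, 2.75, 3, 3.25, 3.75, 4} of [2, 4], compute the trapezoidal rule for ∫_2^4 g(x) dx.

Subinterval widths: 0.25, 0.5, 0.25, 0.25, 0.5, 0.25.
g(2) = 14, g(2.25) = 16.6875, g(2.75) = 23.1875, g(3) = 27, g(3.25) = 31.1875, g(3.75) = 40.6875, g(4) = 46.
On each subinterval the trapezoid contributes (Δx_i/2)·[g(x_{i-1}) + g(x_i)].
Sum = 56.15625.

56.15625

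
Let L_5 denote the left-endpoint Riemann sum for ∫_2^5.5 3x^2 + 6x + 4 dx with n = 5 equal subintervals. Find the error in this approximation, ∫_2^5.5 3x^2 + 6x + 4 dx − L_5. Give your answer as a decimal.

34.055

Exact integral: ∫_2^5.5 f(x) dx = 251.125.
L_5 = 217.07.
Error = 251.125 − 217.07 = 34.055.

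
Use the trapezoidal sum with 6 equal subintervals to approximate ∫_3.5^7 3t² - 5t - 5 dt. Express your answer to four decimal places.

191.3455

Δt = (7 − 3.5)/6 = 7/12.
f(3.5) = 14.25, f(49/12) = 1181/48, f(14/3) = 37, f(5.25) = 51.4375, f(35/6) = 815/12, f(77/12) = 86.4375, f(7) = 107.
T_6 = (Δt/2)·[f(t_0) + 2f(t_1) + ... + 2f(t_{5}) + f(t_6)].
Sum ≈ 191.3455.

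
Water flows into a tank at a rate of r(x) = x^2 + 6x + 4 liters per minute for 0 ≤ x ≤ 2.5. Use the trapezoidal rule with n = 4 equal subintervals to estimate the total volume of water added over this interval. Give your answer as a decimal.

Δx = (2.5 − 0)/4 = 0.625.
r(0) = 4, r(0.625) = 8.140625, r(1.25) = 13.0625, r(1.875) = 18.765625, r(2.5) = 25.25.
T_4 = (Δx/2)·[r(x_0) + 2r(x_1) + 2r(x_2) + 2r(x_3) + r(x_4)].
Sum = 34.12109375.

34.12109375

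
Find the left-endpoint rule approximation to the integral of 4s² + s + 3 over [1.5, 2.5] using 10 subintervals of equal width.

Δs = (2.5 − 1.5)/10 = 0.1.
Left endpoints: 1.5, 1.6, 1.7, 1.8, 1.9, 2, 2.1, 2.2, 2.3, 2.4.
f(1.5) = 13.5, f(1.6) = 14.84, f(1.7) = 16.26, f(1.8) = 17.76, f(1.9) = 19.34, f(2) = 21, f(2.1) = 22.74, f(2.2) = 24.56, f(2.3) = 26.46, f(2.4) = 28.44.
Sum = Δs · [f(1.5) + f(1.6) + f(1.7) + ...].
Sum = 20.49.

20.49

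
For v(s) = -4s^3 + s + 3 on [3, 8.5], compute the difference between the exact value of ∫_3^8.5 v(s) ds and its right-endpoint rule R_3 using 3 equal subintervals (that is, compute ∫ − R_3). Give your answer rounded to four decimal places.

2360.3403

Exact integral: ∫_3^8.5 v(s) ds = -5090.9375.
R_3 ≈ -7451.277778.
Error ≈ -5090.9375 − (-7451.277778) ≈ 2360.3403.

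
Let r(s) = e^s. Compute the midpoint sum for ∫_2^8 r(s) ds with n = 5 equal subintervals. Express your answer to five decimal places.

2802.37386

Δs = (8 − 2)/5 = 1.2.
Midpoints: 2.6, 3.8, 5, 6.2, 7.4.
r(2.6) ≈ 13.46374, r(3.8) ≈ 44.70118, r(5) ≈ 148.41316, r(6.2) ≈ 492.74904, r(7.4) ≈ 1635.98443.
Sum = Δs · [r(2.6) + r(3.8) + r(5) + r(6.2) + r(7.4)].
Sum ≈ 2802.37386.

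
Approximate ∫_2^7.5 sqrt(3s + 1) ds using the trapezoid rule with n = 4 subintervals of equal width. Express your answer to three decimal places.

Δs = (7.5 − 2)/4 = 1.375.
f(2) ≈ 2.646, f(3.375) ≈ 3.335, f(4.75) ≈ 3.905, f(6.125) ≈ 4.402, f(7.5) ≈ 4.848.
T_4 = (Δs/2)·[f(s_0) + 2f(s_1) + 2f(s_2) + 2f(s_3) + f(s_4)].
Sum ≈ 21.160.

21.160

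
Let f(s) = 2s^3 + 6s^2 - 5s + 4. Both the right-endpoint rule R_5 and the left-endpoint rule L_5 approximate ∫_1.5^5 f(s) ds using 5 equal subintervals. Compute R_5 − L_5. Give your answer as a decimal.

253.575

R_5 = 644.42.
L_5 = 390.845.
R_5 − L_5 = 253.575.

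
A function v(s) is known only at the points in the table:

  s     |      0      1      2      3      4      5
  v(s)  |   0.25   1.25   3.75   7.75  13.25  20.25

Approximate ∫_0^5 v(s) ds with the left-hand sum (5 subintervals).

26.25

Δs = 1.
Sum = 1·[0.25 + 1.25 + 3.75 + 7.75 + 13.25] = 26.25.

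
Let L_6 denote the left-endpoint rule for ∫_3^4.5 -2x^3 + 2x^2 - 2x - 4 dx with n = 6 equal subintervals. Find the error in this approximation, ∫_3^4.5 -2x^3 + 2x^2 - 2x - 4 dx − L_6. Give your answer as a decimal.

Exact integral: ∫_3^4.5 f(x) dx = -139.03125.
L_6 = -125.7578125.
Error = -139.03125 − (-125.7578125) = -13.2734375.

-13.2734375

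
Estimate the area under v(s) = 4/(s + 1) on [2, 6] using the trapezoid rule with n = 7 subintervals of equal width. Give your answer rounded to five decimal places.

Δs = (6 − 2)/7 = 4/7.
v(2) = 4/3, v(18/7) = 1.12, v(22/7) = 28/29, v(26/7) = 28/33, v(30/7) = 28/37, v(34/7) = 28/41, v(38/7) = 28/45, v(6) = 4/7.
T_7 = (Δs/2)·[v(s_0) + 2v(s_1) + ... + 2v(s_{6}) + v(s_7)].
Sum ≈ 3.39902.

3.39902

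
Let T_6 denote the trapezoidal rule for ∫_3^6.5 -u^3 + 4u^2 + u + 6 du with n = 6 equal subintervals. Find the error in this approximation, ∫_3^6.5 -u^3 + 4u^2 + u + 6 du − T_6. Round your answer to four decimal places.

Exact integral: ∫_3^6.5 f(u) du ≈ -58.223958.
T_6 ≈ -60.258536.
Error ≈ -58.223958 − (-60.258536) ≈ 2.0346.

2.0346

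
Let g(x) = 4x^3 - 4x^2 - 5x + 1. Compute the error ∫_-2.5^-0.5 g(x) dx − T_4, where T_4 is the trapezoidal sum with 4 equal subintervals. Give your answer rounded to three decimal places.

1.833

Exact integral: ∫_-2.5^-0.5 g(x) dx ≈ -42.66667.
T_4 = -44.5.
Error ≈ -42.66667 − (-44.5) ≈ 1.833.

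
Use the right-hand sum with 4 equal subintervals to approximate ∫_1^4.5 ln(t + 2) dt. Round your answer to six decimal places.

5.697749

Δt = (4.5 − 1)/4 = 0.875.
Right endpoints: 1.875, 2.75, 3.625, 4.5.
f(1.875) ≈ 1.354546, f(2.75) ≈ 1.558145, f(3.625) ≈ 1.727221, f(4.5) ≈ 1.871802.
Sum = Δt · [f(1.875) + f(2.75) + f(3.625) + f(4.5)].
Sum ≈ 5.697749.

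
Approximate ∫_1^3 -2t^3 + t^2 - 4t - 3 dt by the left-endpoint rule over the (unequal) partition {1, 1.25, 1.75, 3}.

Subinterval widths: 0.25, 0.5, 1.25.
Left endpoints: 1, 1.25, 1.75.
f(1) = -8, f(1.25) = -10.34375, f(1.75) = -17.65625.
Sum = Σ Δt_i · f(t_i).
Sum = -29.2421875.

-29.2421875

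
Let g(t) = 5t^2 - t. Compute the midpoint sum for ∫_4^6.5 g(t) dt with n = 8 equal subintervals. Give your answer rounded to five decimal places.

Δt = (6.5 − 4)/8 = 0.3125.
Midpoints: 4.15625, 4.46875, 4.78125, 5.09375, 5.40625, 5.71875, 6.03125, 6.34375.
g(4.15625) = 84189/1024, g(4.46875) = 97669/1024, g(4.78125) = 112149/1024, g(5.09375) = 127629/1024, g(5.40625) = 144109/1024, g(5.71875) = 161589/1024, g(6.03125) = 180069/1024, g(6.34375) = 199549/1024.
Sum = Δt · [g(4.15625) + g(4.46875) + g(4.78125) + ...].
Sum ≈ 337.81494.

337.81494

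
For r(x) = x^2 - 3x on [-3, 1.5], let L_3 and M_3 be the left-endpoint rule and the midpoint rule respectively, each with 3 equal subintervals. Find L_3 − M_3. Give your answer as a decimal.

L_3 = 37.125.
M_3 = 19.40625.
L_3 − M_3 = 17.71875.

17.71875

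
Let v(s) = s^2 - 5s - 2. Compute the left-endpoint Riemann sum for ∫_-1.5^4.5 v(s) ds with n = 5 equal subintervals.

Δs = (4.5 − (-1.5))/5 = 1.2.
Left endpoints: -1.5, -0.3, 0.9, 2.1, 3.3.
v(-1.5) = 7.75, v(-0.3) = -0.41, v(0.9) = -5.69, v(2.1) = -8.09, v(3.3) = -7.61.
Sum = Δs · [v(-1.5) + v(-0.3) + v(0.9) + v(2.1) + v(3.3)].
Sum = -16.86.

-16.86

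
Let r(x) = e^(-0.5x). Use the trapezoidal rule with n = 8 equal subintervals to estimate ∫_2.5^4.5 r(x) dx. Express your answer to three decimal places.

Δx = (4.5 − 2.5)/8 = 0.25.
r(2.5) ≈ 0.287, r(2.75) ≈ 0.253, r(3) ≈ 0.223, r(3.25) ≈ 0.197, r(3.5) ≈ 0.174, r(3.75) ≈ 0.153, r(4) ≈ 0.135, r(4.25) ≈ 0.119, r(4.5) ≈ 0.105.
T_8 = (Δx/2)·[r(x_0) + 2r(x_1) + ... + 2r(x_{7}) + r(x_8)].
Sum ≈ 0.363.

0.363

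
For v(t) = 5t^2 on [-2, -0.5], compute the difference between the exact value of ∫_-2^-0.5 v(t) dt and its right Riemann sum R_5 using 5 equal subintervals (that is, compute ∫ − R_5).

Exact integral: ∫_-2^-0.5 v(t) dt = 13.125.
R_5 = 10.425.
Error = 13.125 − 10.425 = 2.7.

2.7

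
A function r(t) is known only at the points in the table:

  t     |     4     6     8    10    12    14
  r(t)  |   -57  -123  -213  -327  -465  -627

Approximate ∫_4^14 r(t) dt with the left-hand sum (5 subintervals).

-2370

Δt = 2.
Sum = 2·[(-57) + (-123) + (-213) + (-327) + (-465)] = -2370.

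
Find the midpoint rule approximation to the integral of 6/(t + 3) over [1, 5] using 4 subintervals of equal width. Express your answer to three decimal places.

4.147

Δt = (5 − 1)/4 = 1.
Midpoints: 1.5, 2.5, 3.5, 4.5.
f(1.5) = 4/3, f(2.5) = 12/11, f(3.5) = 12/13, f(4.5) = 0.8.
Sum = Δt · [f(1.5) + f(2.5) + f(3.5) + f(4.5)].
Sum ≈ 4.147.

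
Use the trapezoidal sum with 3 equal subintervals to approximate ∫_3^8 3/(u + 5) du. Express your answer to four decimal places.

Δu = (8 − 3)/3 = 5/3.
f(3) = 0.375, f(14/3) = 9/29, f(19/3) = 9/34, f(8) = 3/13.
T_3 = (Δu/2)·[f(u_0) + 2f(u_1) + 2f(u_2) + f(u_3)].
Sum ≈ 1.4632.

1.4632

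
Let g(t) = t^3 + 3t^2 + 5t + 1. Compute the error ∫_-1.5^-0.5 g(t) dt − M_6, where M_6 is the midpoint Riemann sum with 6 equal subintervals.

0

Exact integral: ∫_-1.5^-0.5 g(t) dt = -2.
M_6 = -2.
Error = -2 − (-2) = 0.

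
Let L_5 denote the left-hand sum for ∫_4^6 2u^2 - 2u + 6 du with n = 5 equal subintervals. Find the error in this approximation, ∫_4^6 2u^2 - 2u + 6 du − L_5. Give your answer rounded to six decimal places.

Exact integral: ∫_4^6 f(u) du ≈ 93.33333333.
L_5 = 86.24.
Error ≈ 93.33333333 − 86.24 ≈ 7.093333.

7.093333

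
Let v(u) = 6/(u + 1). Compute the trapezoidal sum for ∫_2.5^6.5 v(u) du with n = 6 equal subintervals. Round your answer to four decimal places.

Δu = (6.5 − 2.5)/6 = 2/3.
v(2.5) = 12/7, v(19/6) = 1.44, v(23/6) = 36/29, v(4.5) = 12/11, v(31/6) = 36/37, v(35/6) = 36/41, v(6.5) = 0.8.
T_6 = (Δu/2)·[v(u_0) + 2v(u_1) + ... + 2v(u_{5}) + v(u_6)].
Sum ≈ 4.5870.

4.5870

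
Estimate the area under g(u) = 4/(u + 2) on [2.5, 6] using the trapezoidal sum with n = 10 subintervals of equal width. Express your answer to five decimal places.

Δu = (6 − 2.5)/10 = 0.35.
g(2.5) = 8/9, g(2.85) = 80/97, g(3.2) = 10/13, g(3.55) = 80/111, g(3.9) = 40/59, g(4.25) = 0.64, g(4.6) = 20/33, g(4.95) = 80/139, g(5.3) = 40/73, g(5.65) = 80/153, g(6) = 0.5.
T_10 = (Δu/2)·[g(u_0) + 2g(u_1) + ... + 2g(u_{9}) + g(u_10)].
Sum ≈ 2.30283.

2.30283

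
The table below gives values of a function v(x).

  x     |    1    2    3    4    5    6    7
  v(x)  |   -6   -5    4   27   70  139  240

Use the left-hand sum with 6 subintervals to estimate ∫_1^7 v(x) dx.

Δx = 1.
Sum = 1·[(-6) + (-5) + 4 + 27 + 70 + 139] = 229.

229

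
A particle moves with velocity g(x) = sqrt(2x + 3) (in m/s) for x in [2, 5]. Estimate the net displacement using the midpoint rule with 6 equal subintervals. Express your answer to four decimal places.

9.4517

Δx = (5 − 2)/6 = 0.5.
Midpoints: 2.25, 2.75, 3.25, 3.75, 4.25, 4.75.
g(2.25) ≈ 2.7386, g(2.75) ≈ 2.9155, g(3.25) ≈ 3.0822, g(3.75) ≈ 3.2404, g(4.25) ≈ 3.3912, g(4.75) ≈ 3.5355.
Sum = Δx · [g(2.25) + g(2.75) + g(3.25) + ...].
Sum ≈ 9.4517.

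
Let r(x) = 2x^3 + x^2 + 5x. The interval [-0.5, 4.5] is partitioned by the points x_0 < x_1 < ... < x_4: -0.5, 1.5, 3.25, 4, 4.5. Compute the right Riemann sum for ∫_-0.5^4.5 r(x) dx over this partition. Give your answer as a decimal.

435.5703125

Subinterval widths: 2, 1.75, 0.75, 0.5.
Right endpoints: 1.5, 3.25, 4, 4.5.
r(1.5) = 16.5, r(3.25) = 95.46875, r(4) = 164, r(4.5) = 225.
Sum = Σ Δx_i · r(x_i).
Sum = 435.5703125.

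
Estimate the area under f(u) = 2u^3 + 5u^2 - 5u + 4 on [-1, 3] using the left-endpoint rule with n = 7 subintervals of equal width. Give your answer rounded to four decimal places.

63.3469

Δu = (3 − (-1))/7 = 4/7.
Left endpoints: -1, -3/7, 1/7, 5/7, 9/7, 13/7, 17/7.
f(-1) = 12, f(-3/7) = 2368/343, f(1/7) = 1164/343, f(5/7) = 1272/343, f(9/7) = 3460/343, f(13/7) = 8496/343, f(17/7) = 17148/343.
Sum = Δu · [f(-1) + f(-3/7) + f(1/7) + ...].
Sum ≈ 63.3469.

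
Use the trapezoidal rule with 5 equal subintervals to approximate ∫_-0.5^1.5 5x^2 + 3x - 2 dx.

Δx = (1.5 − (-0.5))/5 = 0.4.
f(-0.5) = -2.25, f(-0.1) = -2.25, f(0.3) = -0.65, f(0.7) = 2.55, f(1.1) = 7.35, f(1.5) = 13.75.
T_5 = (Δx/2)·[f(x_0) + 2f(x_1) + ... + 2f(x_{4}) + f(x_5)].
Sum = 5.1.

5.1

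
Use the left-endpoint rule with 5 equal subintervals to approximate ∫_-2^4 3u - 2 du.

Δu = (4 − (-2))/5 = 1.2.
Left endpoints: -2, -0.8, 0.4, 1.6, 2.8.
f(-2) = -8, f(-0.8) = -4.4, f(0.4) = -0.8, f(1.6) = 2.8, f(2.8) = 6.4.
Sum = Δu · [f(-2) + f(-0.8) + f(0.4) + f(1.6) + f(2.8)].
Sum = -4.8.

-4.8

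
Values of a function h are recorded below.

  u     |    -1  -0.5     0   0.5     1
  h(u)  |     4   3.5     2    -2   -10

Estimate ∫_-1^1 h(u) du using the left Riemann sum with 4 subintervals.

3.75

Δu = 0.5.
Sum = 0.5·[4 + 3.5 + 2 + (-2)] = 3.75.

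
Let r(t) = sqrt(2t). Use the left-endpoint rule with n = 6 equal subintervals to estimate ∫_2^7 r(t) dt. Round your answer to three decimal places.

14.055

Δt = (7 − 2)/6 = 5/6.
Left endpoints: 2, 17/6, 11/3, 4.5, 16/3, 37/6.
r(2) ≈ 2.000, r(17/6) ≈ 2.380, r(11/3) ≈ 2.708, r(4.5) ≈ 3.000, r(16/3) ≈ 3.266, r(37/6) ≈ 3.512.
Sum = Δt · [r(2) + r(17/6) + r(11/3) + ...].
Sum ≈ 14.055.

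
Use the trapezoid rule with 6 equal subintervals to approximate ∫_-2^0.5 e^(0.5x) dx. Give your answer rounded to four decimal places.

1.8389

Δx = (0.5 − (-2))/6 = 5/12.
f(-2) ≈ 0.3679, f(-19/12) ≈ 0.4531, f(-7/6) ≈ 0.5580, f(-0.75) ≈ 0.6873, f(-1/3) ≈ 0.8465, f(1/12) ≈ 1.0425, f(0.5) ≈ 1.2840.
T_6 = (Δx/2)·[f(x_0) + 2f(x_1) + ... + 2f(x_{5}) + f(x_6)].
Sum ≈ 1.8389.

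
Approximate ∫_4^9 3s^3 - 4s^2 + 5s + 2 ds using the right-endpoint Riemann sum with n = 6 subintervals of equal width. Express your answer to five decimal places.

4779.45602

Δs = (9 − 4)/6 = 5/6.
Right endpoints: 29/6, 17/3, 6.5, 22/3, 49/6, 9.
f(29/6) = 6515/24, f(17/3) = 4030/9, f(6.5) = 689.375, f(22/3) = 3020/3, f(49/6) = 101525/72, f(9) = 1910.
Sum = Δs · [f(29/6) + f(17/3) + f(6.5) + ...].
Sum ≈ 4779.45602.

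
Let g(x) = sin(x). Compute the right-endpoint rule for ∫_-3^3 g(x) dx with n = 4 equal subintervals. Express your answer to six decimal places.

Δx = (3 − (-3))/4 = 1.5.
Right endpoints: -1.5, 0, 1.5, 3.
g(-1.5) ≈ -0.997495, g(0) ≈ 0.000000, g(1.5) ≈ 0.997495, g(3) ≈ 0.141120.
Sum = Δx · [g(-1.5) + g(0) + g(1.5) + g(3)].
Sum ≈ 0.211680.

0.211680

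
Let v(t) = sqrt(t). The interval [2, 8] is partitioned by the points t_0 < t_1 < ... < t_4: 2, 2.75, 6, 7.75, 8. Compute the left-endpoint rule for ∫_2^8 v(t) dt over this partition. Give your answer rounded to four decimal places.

Subinterval widths: 0.75, 3.25, 1.75, 0.25.
Left endpoints: 2, 2.75, 6, 7.75.
v(2) ≈ 1.4142, v(2.75) ≈ 1.6583, v(6) ≈ 2.4495, v(7.75) ≈ 2.7839.
Sum = Σ Δt_i · v(t_i).
Sum ≈ 11.4328.

11.4328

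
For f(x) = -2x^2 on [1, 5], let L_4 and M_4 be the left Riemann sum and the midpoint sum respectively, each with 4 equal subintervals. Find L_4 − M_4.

22

L_4 = -60.
M_4 = -82.
L_4 − M_4 = 22.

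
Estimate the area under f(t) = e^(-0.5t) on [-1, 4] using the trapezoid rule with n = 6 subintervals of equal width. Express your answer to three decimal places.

3.070

Δt = (4 − (-1))/6 = 5/6.
f(-1) ≈ 1.649, f(-1/6) ≈ 1.087, f(2/3) ≈ 0.717, f(1.5) ≈ 0.472, f(7/3) ≈ 0.311, f(19/6) ≈ 0.205, f(4) ≈ 0.135.
T_6 = (Δt/2)·[f(t_0) + 2f(t_1) + ... + 2f(t_{5}) + f(t_6)].
Sum ≈ 3.070.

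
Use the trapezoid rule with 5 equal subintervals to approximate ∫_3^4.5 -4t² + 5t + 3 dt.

-52.965

Δt = (4.5 − 3)/5 = 0.3.
f(3) = -18, f(3.3) = -24.06, f(3.6) = -30.84, f(3.9) = -38.34, f(4.2) = -46.56, f(4.5) = -55.5.
T_5 = (Δt/2)·[f(t_0) + 2f(t_1) + ... + 2f(t_{4}) + f(t_5)].
Sum = -52.965.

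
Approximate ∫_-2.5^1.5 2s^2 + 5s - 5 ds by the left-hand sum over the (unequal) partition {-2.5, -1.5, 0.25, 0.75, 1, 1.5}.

-19.84375

Subinterval widths: 1, 1.75, 0.5, 0.25, 0.5.
Left endpoints: -2.5, -1.5, 0.25, 0.75, 1.
f(-2.5) = -5, f(-1.5) = -8, f(0.25) = -3.625, f(0.75) = -0.125, f(1) = 2.
Sum = Σ Δs_i · f(s_i).
Sum = -19.84375.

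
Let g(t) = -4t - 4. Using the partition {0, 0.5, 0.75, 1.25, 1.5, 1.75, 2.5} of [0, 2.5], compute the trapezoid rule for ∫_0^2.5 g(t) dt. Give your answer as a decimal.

Subinterval widths: 0.5, 0.25, 0.5, 0.25, 0.25, 0.75.
g(0) = -4, g(0.5) = -6, g(0.75) = -7, g(1.25) = -9, g(1.5) = -10, g(1.75) = -11, g(2.5) = -14.
On each subinterval the trapezoid contributes (Δt_i/2)·[g(t_{i-1}) + g(t_i)].
Sum = -22.5.

-22.5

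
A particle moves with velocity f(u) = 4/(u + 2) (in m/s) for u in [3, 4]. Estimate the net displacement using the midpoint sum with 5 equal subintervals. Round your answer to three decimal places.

0.729

Δu = (4 − 3)/5 = 0.2.
Midpoints: 3.1, 3.3, 3.5, 3.7, 3.9.
f(3.1) = 40/51, f(3.3) = 40/53, f(3.5) = 8/11, f(3.7) = 40/57, f(3.9) = 40/59.
Sum = Δu · [f(3.1) + f(3.3) + f(3.5) + f(3.7) + f(3.9)].
Sum ≈ 0.729.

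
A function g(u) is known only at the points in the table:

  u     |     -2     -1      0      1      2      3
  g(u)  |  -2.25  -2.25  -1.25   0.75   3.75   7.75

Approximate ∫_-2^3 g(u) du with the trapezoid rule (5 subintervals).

3.75

Δu = 1.
T_5 = (1/2)·[(-2.25) + 2·(-2.25) + 2·(-1.25) + 2·0.75 + 2·3.75 + 7.75] = 3.75.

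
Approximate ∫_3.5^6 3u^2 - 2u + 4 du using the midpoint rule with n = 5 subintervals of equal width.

159.21875

Δu = (6 − 3.5)/5 = 0.5.
Midpoints: 3.75, 4.25, 4.75, 5.25, 5.75.
f(3.75) = 38.6875, f(4.25) = 49.6875, f(4.75) = 62.1875, f(5.25) = 76.1875, f(5.75) = 91.6875.
Sum = Δu · [f(3.75) + f(4.25) + f(4.75) + f(5.25) + f(5.75)].
Sum = 159.21875.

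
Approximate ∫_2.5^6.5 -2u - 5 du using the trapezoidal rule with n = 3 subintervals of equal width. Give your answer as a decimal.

Δu = (6.5 − 2.5)/3 = 4/3.
f(2.5) = -10, f(23/6) = -38/3, f(31/6) = -46/3, f(6.5) = -18.
T_3 = (Δu/2)·[f(u_0) + 2f(u_1) + 2f(u_2) + f(u_3)].
Sum = -56.

-56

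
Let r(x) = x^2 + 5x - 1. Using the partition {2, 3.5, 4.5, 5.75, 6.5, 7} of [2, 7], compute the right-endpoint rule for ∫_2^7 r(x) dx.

Subinterval widths: 1.5, 1, 1.25, 0.75, 0.5.
Right endpoints: 3.5, 4.5, 5.75, 6.5, 7.
r(3.5) = 28.75, r(4.5) = 41.75, r(5.75) = 60.8125, r(6.5) = 73.75, r(7) = 83.
Sum = Σ Δx_i · r(x_i).
Sum = 257.703125.

257.703125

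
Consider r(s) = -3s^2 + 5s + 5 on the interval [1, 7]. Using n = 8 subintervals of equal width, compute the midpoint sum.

Δs = (7 − 1)/8 = 0.75.
Midpoints: 1.375, 2.125, 2.875, 3.625, 4.375, 5.125, 5.875, 6.625.
r(1.375) = 6.203125, r(2.125) = 2.078125, r(2.875) = -5.421875, r(3.625) = -16.296875, r(4.375) = -30.546875, r(5.125) = -48.171875, r(5.875) = -69.171875, r(6.625) = -93.546875.
Sum = Δs · [r(1.375) + r(2.125) + r(2.875) + ...].
Sum = -191.15625.

-191.15625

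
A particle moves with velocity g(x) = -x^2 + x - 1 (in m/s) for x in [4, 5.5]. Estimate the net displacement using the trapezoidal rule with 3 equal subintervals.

Δx = (5.5 − 4)/3 = 0.5.
g(4) = -13, g(4.5) = -16.75, g(5) = -21, g(5.5) = -25.75.
T_3 = (Δx/2)·[g(x_0) + 2g(x_1) + 2g(x_2) + g(x_3)].
Sum = -28.5625.

-28.5625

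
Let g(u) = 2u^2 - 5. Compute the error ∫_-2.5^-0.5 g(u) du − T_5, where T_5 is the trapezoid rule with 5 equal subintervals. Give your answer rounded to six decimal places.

-0.106667

Exact integral: ∫_-2.5^-0.5 g(u) du ≈ 0.33333333.
T_5 = 0.44.
Error ≈ 0.33333333 − 0.44 ≈ -0.106667.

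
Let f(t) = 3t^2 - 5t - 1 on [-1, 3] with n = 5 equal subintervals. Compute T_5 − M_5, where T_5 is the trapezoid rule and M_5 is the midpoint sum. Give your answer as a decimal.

T_5 = 5.28.
M_5 = 3.36.
T_5 − M_5 = 1.92.

1.92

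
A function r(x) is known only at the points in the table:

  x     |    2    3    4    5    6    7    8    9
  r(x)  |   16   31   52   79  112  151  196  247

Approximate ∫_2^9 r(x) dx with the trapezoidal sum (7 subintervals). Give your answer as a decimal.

Δx = 1.
T_7 = (1/2)·[16 + 2·31 + 2·52 + 2·79 + 2·112 + 2·151 + 2·196 + 247] = 752.5.

752.5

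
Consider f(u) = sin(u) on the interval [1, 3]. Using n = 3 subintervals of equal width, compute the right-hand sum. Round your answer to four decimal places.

Δu = (3 − 1)/3 = 2/3.
Right endpoints: 5/3, 7/3, 3.
f(5/3) ≈ 0.9954, f(7/3) ≈ 0.7231, f(3) ≈ 0.1411.
Sum = Δu · [f(5/3) + f(7/3) + f(3)].
Sum ≈ 1.2397.

1.2397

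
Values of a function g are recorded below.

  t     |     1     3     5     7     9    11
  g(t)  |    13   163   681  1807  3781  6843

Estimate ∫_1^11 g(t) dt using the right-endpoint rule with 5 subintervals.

26550

Δt = 2.
Sum = 2·[163 + 681 + 1807 + 3781 + 6843] = 26550.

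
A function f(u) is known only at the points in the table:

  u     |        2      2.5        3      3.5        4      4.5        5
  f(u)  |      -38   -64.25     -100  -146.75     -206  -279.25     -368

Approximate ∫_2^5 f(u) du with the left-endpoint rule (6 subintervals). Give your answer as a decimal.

Δu = 0.5.
Sum = 0.5·[(-38) + (-64.25) + (-100) + (-146.75) + (-206) + (-279.25)] = -417.125.

-417.125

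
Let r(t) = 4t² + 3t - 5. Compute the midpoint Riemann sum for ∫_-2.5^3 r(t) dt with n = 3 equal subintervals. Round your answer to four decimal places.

Δt = (3 − (-2.5))/3 = 11/6.
Midpoints: -19/12, 0.25, 25/12.
r(-19/12) = 5/18, r(0.25) = -4, r(25/12) = 335/18.
Sum = Δt · [r(-19/12) + r(0.25) + r(25/12)].
Sum ≈ 27.2963.

27.2963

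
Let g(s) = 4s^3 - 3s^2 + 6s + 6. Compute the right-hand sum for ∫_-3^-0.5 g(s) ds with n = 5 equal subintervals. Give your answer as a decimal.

Δs = (-0.5 − (-3))/5 = 0.5.
Right endpoints: -2.5, -2, -1.5, -1, -0.5.
g(-2.5) = -90.25, g(-2) = -50, g(-1.5) = -23.25, g(-1) = -7, g(-0.5) = 1.75.
Sum = Δs · [g(-2.5) + g(-2) + g(-1.5) + g(-1) + g(-0.5)].
Sum = -84.375.

-84.375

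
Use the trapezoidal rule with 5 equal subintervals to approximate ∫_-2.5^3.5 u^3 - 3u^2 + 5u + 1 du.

-11.91

Δu = (3.5 − (-2.5))/5 = 1.2.
f(-2.5) = -45.875, f(-1.3) = -12.767, f(-0.1) = 0.469, f(1.1) = 4.201, f(2.3) = 8.797, f(3.5) = 24.625.
T_5 = (Δu/2)·[f(u_0) + 2f(u_1) + ... + 2f(u_{4}) + f(u_5)].
Sum = -11.91.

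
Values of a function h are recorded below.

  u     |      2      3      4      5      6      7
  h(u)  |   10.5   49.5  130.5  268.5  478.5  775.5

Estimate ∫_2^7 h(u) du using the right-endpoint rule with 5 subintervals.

Δu = 1.
Sum = 1·[49.5 + 130.5 + 268.5 + 478.5 + 775.5] = 1702.5.

1702.5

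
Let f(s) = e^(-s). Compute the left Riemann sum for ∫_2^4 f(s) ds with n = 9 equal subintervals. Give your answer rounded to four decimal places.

Δs = (4 − 2)/9 = 2/9.
Left endpoints: 2, 20/9, 22/9, 8/3, 26/9, 28/9, 10/3, 32/9, 34/9.
f(2) ≈ 0.1353, f(20/9) ≈ 0.1084, f(22/9) ≈ 0.0868, f(8/3) ≈ 0.0695, f(26/9) ≈ 0.0556, f(28/9) ≈ 0.0446, f(10/3) ≈ 0.0357, f(32/9) ≈ 0.0286, f(34/9) ≈ 0.0229.
Sum = Δs · [f(2) + f(20/9) + f(22/9) + ...].
Sum ≈ 0.1305.

0.1305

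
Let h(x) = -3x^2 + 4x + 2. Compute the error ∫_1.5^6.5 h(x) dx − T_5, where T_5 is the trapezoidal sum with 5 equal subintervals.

2.5

Exact integral: ∫_1.5^6.5 h(x) dx = -181.25.
T_5 = -183.75.
Error = -181.25 − (-183.75) = 2.5.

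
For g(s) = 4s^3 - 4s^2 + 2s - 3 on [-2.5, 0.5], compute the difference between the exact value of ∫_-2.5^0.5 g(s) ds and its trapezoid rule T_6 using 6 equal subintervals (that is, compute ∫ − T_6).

2

Exact integral: ∫_-2.5^0.5 g(s) ds = -75.
T_6 = -77.
Error = -75 − (-77) = 2.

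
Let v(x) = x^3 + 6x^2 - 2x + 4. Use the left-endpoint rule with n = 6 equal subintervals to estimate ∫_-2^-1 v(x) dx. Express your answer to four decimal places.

Δx = (-1 − (-2))/6 = 1/6.
Left endpoints: -2, -11/6, -5/3, -1.5, -4/3, -7/6.
v(-2) = 24, v(-11/6) = 4681/216, v(-5/3) = 523/27, v(-1.5) = 17.125, v(-4/3) = 404/27, v(-7/6) = 2789/216.
Sum = Δx · [v(-2) + v(-11/6) + v(-5/3) + ...].
Sum ≈ 18.3403.

18.3403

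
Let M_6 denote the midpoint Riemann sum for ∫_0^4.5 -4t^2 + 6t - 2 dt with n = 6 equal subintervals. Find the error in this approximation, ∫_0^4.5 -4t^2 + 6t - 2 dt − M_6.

-0.84375

Exact integral: ∫_0^4.5 f(t) dt = -69.75.
M_6 = -68.90625.
Error = -69.75 − (-68.90625) = -0.84375.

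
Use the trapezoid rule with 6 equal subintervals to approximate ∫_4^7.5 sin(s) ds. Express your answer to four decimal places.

Δs = (7.5 − 4)/6 = 7/12.
f(4) ≈ -0.7568, f(55/12) ≈ -0.9917, f(31/6) ≈ -0.8986, f(5.75) ≈ -0.5083, f(19/3) ≈ 0.0501, f(83/12) ≈ 0.5920, f(7.5) ≈ 0.9380.
T_6 = (Δs/2)·[f(s_0) + 2f(s_1) + ... + 2f(s_{5}) + f(s_6)].
Sum ≈ -0.9718.

-0.9718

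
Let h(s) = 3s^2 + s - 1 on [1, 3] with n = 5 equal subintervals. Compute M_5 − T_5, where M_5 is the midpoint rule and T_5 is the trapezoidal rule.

M_5 = 27.92.
T_5 = 28.16.
M_5 − T_5 = -0.24.

-0.24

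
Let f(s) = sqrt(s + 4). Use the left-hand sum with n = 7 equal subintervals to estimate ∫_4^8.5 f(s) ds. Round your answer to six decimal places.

Δs = (8.5 − 4)/7 = 9/14.
Left endpoints: 4, 65/14, 37/7, 83/14, 46/7, 101/14, 55/7.
f(4) ≈ 2.828427, f(65/14) ≈ 2.939874, f(37/7) ≈ 3.047247, f(83/14) ≈ 3.150964, f(46/7) ≈ 3.251373, f(101/14) ≈ 3.348774, f(55/7) ≈ 3.443420.
Sum = Δs · [f(4) + f(65/14) + f(37/7) + ...].
Sum ≈ 14.149336.

14.149336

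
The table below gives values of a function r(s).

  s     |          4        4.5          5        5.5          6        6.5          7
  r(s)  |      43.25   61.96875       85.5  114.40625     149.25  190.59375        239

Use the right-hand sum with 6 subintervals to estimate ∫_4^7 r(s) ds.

420.359375

Δs = 0.5.
Sum = 0.5·[61.96875 + 85.5 + 114.40625 + 149.25 + 190.59375 + 239] = 420.359375.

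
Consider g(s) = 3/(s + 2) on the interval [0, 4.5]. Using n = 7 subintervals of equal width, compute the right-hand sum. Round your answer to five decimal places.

Δs = (4.5 − 0)/7 = 9/14.
Right endpoints: 9/14, 9/7, 27/14, 18/7, 45/14, 27/7, 4.5.
g(9/14) = 42/37, g(9/7) = 21/23, g(27/14) = 42/55, g(18/7) = 0.65625, g(45/14) = 42/73, g(27/7) = 21/41, g(4.5) = 6/13.
Sum = Δs · [g(9/14) + g(9/7) + g(27/14) + ...].
Sum ≈ 3.22530.

3.22530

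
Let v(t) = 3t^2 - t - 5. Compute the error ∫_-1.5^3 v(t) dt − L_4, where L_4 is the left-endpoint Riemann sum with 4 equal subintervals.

6.01171875

Exact integral: ∫_-1.5^3 v(t) dt = 4.5.
L_4 = -1.51171875.
Error = 4.5 − (-1.51171875) = 6.01171875.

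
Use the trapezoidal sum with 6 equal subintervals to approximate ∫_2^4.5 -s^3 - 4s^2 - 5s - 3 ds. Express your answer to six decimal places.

-258.468605

Δs = (4.5 − 2)/6 = 5/12.
f(2) = -37, f(29/12) = -90821/1728, f(17/6) = -15557/216, f(3.25) = -95.828125, f(11/3) = -3359/27, f(49/12) = -273361/1728, f(4.5) = -197.625.
T_6 = (Δs/2)·[f(s_0) + 2f(s_1) + ... + 2f(s_{5}) + f(s_6)].
Sum ≈ -258.468605.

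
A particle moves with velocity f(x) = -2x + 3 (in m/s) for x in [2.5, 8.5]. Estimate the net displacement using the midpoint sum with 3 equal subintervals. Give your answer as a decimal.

-48

Δx = (8.5 − 2.5)/3 = 2.
Midpoints: 3.5, 5.5, 7.5.
f(3.5) = -4, f(5.5) = -8, f(7.5) = -12.
Sum = Δx · [f(3.5) + f(5.5) + f(7.5)].
Sum = -48.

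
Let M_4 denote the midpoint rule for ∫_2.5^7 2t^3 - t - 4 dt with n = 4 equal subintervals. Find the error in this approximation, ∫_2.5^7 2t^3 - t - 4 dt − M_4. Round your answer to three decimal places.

13.526

Exact integral: ∫_2.5^7 f(t) dt = 1141.59375.
M_4 ≈ 1128.06738.
Error ≈ 1141.59375 − 1128.06738 ≈ 13.526.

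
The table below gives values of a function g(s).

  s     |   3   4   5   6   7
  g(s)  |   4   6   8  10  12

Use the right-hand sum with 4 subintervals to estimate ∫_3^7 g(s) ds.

36

Δs = 1.
Sum = 1·[6 + 8 + 10 + 12] = 36.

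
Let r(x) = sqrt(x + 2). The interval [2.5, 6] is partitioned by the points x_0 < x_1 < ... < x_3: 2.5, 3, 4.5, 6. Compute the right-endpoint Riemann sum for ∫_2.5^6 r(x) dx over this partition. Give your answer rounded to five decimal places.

Subinterval widths: 0.5, 1.5, 1.5.
Right endpoints: 3, 4.5, 6.
r(3) ≈ 2.23607, r(4.5) ≈ 2.54951, r(6) ≈ 2.82843.
Sum = Σ Δx_i · r(x_i).
Sum ≈ 9.18494.

9.18494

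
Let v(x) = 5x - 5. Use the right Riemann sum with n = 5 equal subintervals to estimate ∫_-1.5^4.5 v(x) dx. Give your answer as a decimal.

Δx = (4.5 − (-1.5))/5 = 1.2.
Right endpoints: -0.3, 0.9, 2.1, 3.3, 4.5.
v(-0.3) = -6.5, v(0.9) = -0.5, v(2.1) = 5.5, v(3.3) = 11.5, v(4.5) = 17.5.
Sum = Δx · [v(-0.3) + v(0.9) + v(2.1) + v(3.3) + v(4.5)].
Sum = 33.

33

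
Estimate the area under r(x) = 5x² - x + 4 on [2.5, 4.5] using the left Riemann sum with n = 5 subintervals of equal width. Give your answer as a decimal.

Δx = (4.5 − 2.5)/5 = 0.4.
Left endpoints: 2.5, 2.9, 3.3, 3.7, 4.1.
r(2.5) = 32.75, r(2.9) = 43.15, r(3.3) = 55.15, r(3.7) = 68.75, r(4.1) = 83.95.
Sum = Δx · [r(2.5) + r(2.9) + r(3.3) + r(3.7) + r(4.1)].
Sum = 113.5.

113.5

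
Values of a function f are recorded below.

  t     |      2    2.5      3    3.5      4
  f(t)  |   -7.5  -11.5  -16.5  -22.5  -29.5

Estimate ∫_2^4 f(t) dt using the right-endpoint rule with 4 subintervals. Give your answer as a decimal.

Δt = 0.5.
Sum = 0.5·[(-11.5) + (-16.5) + (-22.5) + (-29.5)] = -40.

-40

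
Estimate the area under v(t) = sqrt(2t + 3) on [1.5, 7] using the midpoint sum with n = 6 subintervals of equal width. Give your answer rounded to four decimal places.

18.4711

Δt = (7 − 1.5)/6 = 11/12.
Midpoints: 47/24, 2.875, 91/24, 113/24, 5.625, 157/24.
v(47/24) ≈ 2.6300, v(2.875) ≈ 2.9580, v(91/24) ≈ 3.2532, v(113/24) ≈ 3.5237, v(5.625) ≈ 3.7749, v(157/24) ≈ 4.0104.
Sum = Δt · [v(47/24) + v(2.875) + v(91/24) + ...].
Sum ≈ 18.4711.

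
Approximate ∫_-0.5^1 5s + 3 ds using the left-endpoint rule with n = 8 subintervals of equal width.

5.671875

Δs = (1 − (-0.5))/8 = 0.1875.
Left endpoints: -0.5, -0.3125, -0.125, 0.0625, 0.25, 0.4375, 0.625, 0.8125.
f(-0.5) = 0.5, f(-0.3125) = 1.4375, f(-0.125) = 2.375, f(0.0625) = 3.3125, f(0.25) = 4.25, f(0.4375) = 5.1875, f(0.625) = 6.125, f(0.8125) = 7.0625.
Sum = Δs · [f(-0.5) + f(-0.3125) + f(-0.125) + ...].
Sum = 5.671875.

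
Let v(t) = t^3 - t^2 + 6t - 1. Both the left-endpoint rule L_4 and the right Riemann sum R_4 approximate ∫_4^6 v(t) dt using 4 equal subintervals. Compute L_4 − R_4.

-72

L_4 = 232.5.
R_4 = 304.5.
L_4 − R_4 = -72.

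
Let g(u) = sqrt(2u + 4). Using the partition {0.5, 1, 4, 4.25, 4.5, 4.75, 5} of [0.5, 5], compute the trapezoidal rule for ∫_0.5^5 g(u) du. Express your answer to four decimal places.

Subinterval widths: 0.5, 3, 0.25, 0.25, 0.25, 0.25.
g(0.5) ≈ 2.2361, g(1) ≈ 2.4495, g(4) ≈ 3.4641, g(4.25) ≈ 3.5355, g(4.5) ≈ 3.6056, g(4.75) ≈ 3.6742, g(5) ≈ 3.7417.
On each subinterval the trapezoid contributes (Δu_i/2)·[g(u_{i-1}) + g(u_i)].
Sum ≈ 13.6463.

13.6463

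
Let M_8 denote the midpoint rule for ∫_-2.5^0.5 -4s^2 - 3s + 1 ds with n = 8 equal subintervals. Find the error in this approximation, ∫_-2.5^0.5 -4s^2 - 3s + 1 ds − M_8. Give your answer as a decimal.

-0.140625

Exact integral: ∫_-2.5^0.5 f(s) ds = -9.
M_8 = -8.859375.
Error = -9 − (-8.859375) = -0.140625.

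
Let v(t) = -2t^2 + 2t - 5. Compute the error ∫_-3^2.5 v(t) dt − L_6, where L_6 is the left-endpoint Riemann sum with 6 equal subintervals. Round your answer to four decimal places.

9.1030

Exact integral: ∫_-3^2.5 v(t) dt ≈ -58.666667.
L_6 ≈ -67.769676.
Error ≈ -58.666667 − (-67.769676) ≈ 9.1030.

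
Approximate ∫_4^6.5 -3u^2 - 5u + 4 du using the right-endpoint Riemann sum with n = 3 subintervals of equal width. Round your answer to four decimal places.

Δu = (6.5 − 4)/3 = 5/6.
Right endpoints: 29/6, 17/3, 6.5.
f(29/6) = -90.25, f(17/3) = -362/3, f(6.5) = -155.25.
Sum = Δu · [f(29/6) + f(17/3) + f(6.5)].
Sum ≈ -305.1389.

-305.1389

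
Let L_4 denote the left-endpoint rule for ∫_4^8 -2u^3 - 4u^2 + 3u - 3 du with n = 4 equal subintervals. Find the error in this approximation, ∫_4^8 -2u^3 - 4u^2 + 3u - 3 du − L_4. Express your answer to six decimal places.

-511.333333

Exact integral: ∫_4^8 f(u) du ≈ -2457.33333333.
L_4 = -1946.
Error ≈ -2457.33333333 − (-1946) ≈ -511.333333.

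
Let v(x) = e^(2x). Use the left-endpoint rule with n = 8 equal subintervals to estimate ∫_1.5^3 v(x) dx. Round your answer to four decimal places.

Δx = (3 − 1.5)/8 = 0.1875.
Left endpoints: 1.5, 1.6875, 1.875, 2.0625, 2.25, 2.4375, 2.625, 2.8125.
v(1.5) ≈ 20.0855, v(1.6875) ≈ 29.2243, v(1.875) ≈ 42.5211, v(2.0625) ≈ 61.8678, v(2.25) ≈ 90.0171, v(2.4375) ≈ 130.9742, v(2.625) ≈ 190.5663, v(2.8125) ≈ 277.2723.
Sum = Δx · [v(1.5) + v(1.6875) + v(1.875) + ...].
Sum ≈ 157.9741.

157.9741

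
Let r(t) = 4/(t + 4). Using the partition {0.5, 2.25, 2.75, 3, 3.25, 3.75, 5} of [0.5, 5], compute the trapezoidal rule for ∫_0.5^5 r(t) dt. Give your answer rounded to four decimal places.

Subinterval widths: 1.75, 0.5, 0.25, 0.25, 0.5, 1.25.
r(0.5) = 8/9, r(2.25) = 0.64, r(2.75) = 16/27, r(3) = 4/7, r(3.25) = 16/29, r(3.75) = 16/31, r(5) = 4/9.
On each subinterval the trapezoid contributes (Δt_i/2)·[r(t_{i-1}) + r(t_i)].
Sum ≈ 2.7991.

2.7991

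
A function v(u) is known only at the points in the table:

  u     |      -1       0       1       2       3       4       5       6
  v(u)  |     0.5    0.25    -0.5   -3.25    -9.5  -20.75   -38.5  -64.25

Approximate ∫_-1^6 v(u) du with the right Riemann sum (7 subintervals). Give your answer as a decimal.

Δu = 1.
Sum = 1·[0.25 + (-0.5) + (-3.25) + (-9.5) + (-20.75) + (-38.5) + (-64.25)] = -136.5.

-136.5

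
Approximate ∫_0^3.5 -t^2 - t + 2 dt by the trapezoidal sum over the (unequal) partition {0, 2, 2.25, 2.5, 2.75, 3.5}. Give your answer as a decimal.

-14.828125

Subinterval widths: 2, 0.25, 0.25, 0.25, 0.75.
f(0) = 2, f(2) = -4, f(2.25) = -5.3125, f(2.5) = -6.75, f(2.75) = -8.3125, f(3.5) = -13.75.
On each subinterval the trapezoid contributes (Δt_i/2)·[f(t_{i-1}) + f(t_i)].
Sum = -14.828125.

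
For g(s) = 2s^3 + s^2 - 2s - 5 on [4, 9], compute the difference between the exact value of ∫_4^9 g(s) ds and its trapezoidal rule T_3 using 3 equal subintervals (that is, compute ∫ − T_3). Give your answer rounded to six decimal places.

-92.592593

Exact integral: ∫_4^9 g(s) ds ≈ 3284.16666667.
T_3 ≈ 3376.75925926.
Error ≈ 3284.16666667 − 3376.75925926 ≈ -92.592593.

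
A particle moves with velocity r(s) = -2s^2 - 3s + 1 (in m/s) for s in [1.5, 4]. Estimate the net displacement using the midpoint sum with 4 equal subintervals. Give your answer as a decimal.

-58.37890625

Δs = (4 − 1.5)/4 = 0.625.
Midpoints: 1.8125, 2.4375, 3.0625, 3.6875.
r(1.8125) = -11.0078125, r(2.4375) = -18.1953125, r(3.0625) = -26.9453125, r(3.6875) = -37.2578125.
Sum = Δs · [r(1.8125) + r(2.4375) + r(3.0625) + r(3.6875)].
Sum = -58.37890625.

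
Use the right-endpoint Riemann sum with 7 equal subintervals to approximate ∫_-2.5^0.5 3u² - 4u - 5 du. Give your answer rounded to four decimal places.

Δu = (0.5 − (-2.5))/7 = 3/7.
Right endpoints: -29/14, -23/14, -17/14, -11/14, -5/14, 1/14, 0.5.
f(-29/14) = 3167/196, f(-23/14) = 1895/196, f(-17/14) = 839/196, f(-11/14) = -1/196, f(-5/14) = -625/196, f(1/14) = -1033/196, f(0.5) = -6.25.
Sum = Δu · [f(-29/14) + f(-23/14) + f(-17/14) + ...].
Sum ≈ 6.5969.

6.5969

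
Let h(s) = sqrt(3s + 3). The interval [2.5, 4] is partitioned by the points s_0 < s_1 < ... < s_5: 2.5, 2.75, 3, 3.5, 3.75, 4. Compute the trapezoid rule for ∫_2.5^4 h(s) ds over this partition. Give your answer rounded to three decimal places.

Subinterval widths: 0.25, 0.25, 0.5, 0.25, 0.25.
h(2.5) ≈ 3.240, h(2.75) ≈ 3.354, h(3) ≈ 3.464, h(3.5) ≈ 3.674, h(3.75) ≈ 3.775, h(4) ≈ 3.873.
On each subinterval the trapezoid contributes (Δs_i/2)·[h(s_{i-1}) + h(s_i)].
Sum ≈ 5.348.

5.348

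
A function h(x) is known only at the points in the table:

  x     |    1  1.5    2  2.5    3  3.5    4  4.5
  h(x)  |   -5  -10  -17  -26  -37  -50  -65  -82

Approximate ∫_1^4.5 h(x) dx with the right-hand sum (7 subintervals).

Δx = 0.5.
Sum = 0.5·[(-10) + (-17) + (-26) + (-37) + (-50) + (-65) + (-82)] = -143.5.

-143.5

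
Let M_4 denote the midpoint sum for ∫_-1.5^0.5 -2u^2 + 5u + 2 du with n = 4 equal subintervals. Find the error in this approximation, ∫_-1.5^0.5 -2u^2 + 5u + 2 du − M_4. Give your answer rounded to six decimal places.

Exact integral: ∫_-1.5^0.5 f(u) du ≈ -3.33333333.
M_4 = -3.25.
Error ≈ -3.33333333 − (-3.25) ≈ -0.083333.

-0.083333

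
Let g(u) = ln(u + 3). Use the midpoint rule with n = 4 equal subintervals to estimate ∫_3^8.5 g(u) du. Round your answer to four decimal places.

Δu = (8.5 − 3)/4 = 1.375.
Midpoints: 3.6875, 5.0625, 6.4375, 7.8125.
g(3.6875) ≈ 1.9002, g(5.0625) ≈ 2.0872, g(6.4375) ≈ 2.2447, g(7.8125) ≈ 2.3807.
Sum = Δu · [g(3.6875) + g(5.0625) + g(6.4375) + g(7.8125)].
Sum ≈ 11.8427.

11.8427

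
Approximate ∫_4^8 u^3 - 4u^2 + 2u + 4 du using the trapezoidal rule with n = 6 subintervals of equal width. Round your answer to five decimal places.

430.81481

Δu = (8 − 4)/6 = 2/3.
f(4) = 12, f(14/3) = 752/27, f(16/3) = 1420/27, f(6) = 88, f(20/3) = 3668/27, f(22/3) = 5344/27, f(8) = 276.
T_6 = (Δu/2)·[f(u_0) + 2f(u_1) + ... + 2f(u_{5}) + f(u_6)].
Sum ≈ 430.81481.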